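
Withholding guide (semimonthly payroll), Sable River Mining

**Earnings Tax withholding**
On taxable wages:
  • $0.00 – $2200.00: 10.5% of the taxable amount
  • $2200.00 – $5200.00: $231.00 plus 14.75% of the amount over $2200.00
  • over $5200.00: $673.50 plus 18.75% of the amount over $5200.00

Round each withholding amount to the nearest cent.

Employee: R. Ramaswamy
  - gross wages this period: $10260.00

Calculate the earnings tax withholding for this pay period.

Earnings Tax: taxable = $10260.00
  $673.50 + 18.75% × ($10260.00 − $5200.00) = $673.50 + 18.75% × $5060.00 = $1622.25

$1622.25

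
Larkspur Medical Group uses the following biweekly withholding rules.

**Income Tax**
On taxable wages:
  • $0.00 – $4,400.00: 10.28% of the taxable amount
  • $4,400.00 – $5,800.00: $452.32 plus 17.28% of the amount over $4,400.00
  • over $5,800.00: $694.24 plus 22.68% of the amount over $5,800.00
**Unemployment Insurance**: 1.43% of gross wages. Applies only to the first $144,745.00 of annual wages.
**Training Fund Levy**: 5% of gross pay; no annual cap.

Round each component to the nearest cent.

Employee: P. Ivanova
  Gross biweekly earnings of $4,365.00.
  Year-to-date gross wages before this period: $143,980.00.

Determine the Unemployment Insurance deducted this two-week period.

$10.94

Unemployment Insurance: cap $144,745.00 − YTD $143,980.00 = $765.00 subject; 1.43% × $765.00 = $10.94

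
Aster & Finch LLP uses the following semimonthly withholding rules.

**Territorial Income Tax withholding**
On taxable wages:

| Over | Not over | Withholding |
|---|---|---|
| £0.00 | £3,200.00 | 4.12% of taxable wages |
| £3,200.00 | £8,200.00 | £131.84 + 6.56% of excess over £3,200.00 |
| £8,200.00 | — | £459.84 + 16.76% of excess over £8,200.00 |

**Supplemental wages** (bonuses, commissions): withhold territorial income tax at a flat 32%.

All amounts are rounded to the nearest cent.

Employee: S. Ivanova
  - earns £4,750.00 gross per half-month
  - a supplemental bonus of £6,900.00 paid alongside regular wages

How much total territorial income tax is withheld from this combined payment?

Territorial Income Tax: taxable = £4,750.00
  £131.84 + 6.56% × (£4,750.00 − £3,200.00) = £131.84 + 6.56% × £1,550.00 = £233.52
Supplemental (32% flat on bonus): 32% × £6,900.00 = £2,208.00
Total territorial income tax: £233.52 + £2,208.00 = £2,441.52

£2,441.52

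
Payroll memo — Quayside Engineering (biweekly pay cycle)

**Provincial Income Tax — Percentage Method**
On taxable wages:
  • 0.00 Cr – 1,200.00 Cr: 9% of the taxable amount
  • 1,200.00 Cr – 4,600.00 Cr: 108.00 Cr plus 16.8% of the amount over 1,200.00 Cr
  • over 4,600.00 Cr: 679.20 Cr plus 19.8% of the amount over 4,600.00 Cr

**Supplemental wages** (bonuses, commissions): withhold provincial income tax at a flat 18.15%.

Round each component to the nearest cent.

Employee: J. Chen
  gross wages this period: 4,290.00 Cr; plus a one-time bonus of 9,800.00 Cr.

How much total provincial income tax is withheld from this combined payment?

2,405.82 Cr

Provincial Income Tax: taxable = 4,290.00 Cr
  108.00 Cr + 16.8% × (4,290.00 Cr − 1,200.00 Cr) = 108.00 Cr + 16.8% × 3,090.00 Cr = 627.12 Cr
Supplemental (18.15% flat on bonus): 18.15% × 9,800.00 Cr = 1,778.70 Cr
Total provincial income tax: 627.12 Cr + 1,778.70 Cr = 2,405.82 Cr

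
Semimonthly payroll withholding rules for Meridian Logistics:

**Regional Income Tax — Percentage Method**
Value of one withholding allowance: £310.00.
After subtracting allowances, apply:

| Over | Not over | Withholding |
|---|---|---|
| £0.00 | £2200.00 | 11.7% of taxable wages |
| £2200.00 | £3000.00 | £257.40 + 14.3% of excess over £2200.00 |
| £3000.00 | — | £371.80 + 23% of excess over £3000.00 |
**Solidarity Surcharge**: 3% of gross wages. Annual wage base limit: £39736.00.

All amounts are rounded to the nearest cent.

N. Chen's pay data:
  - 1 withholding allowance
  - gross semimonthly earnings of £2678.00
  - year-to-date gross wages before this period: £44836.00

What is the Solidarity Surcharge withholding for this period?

Solidarity Surcharge: YTD £44836.00 ≥ cap £39736.00 → £0.00

£0.00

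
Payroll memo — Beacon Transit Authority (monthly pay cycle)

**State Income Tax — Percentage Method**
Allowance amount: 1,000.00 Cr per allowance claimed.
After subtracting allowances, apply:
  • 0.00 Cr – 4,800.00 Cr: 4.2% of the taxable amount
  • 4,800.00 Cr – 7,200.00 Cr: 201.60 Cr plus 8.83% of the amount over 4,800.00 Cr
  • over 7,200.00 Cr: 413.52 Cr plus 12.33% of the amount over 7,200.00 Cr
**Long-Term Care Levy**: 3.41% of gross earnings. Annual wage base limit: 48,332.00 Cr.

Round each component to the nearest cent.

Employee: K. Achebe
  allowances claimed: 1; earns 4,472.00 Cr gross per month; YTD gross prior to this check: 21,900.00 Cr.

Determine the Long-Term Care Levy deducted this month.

Long-Term Care Levy: 3.41% × 4,472.00 Cr = 152.50 Cr

152.50 Cr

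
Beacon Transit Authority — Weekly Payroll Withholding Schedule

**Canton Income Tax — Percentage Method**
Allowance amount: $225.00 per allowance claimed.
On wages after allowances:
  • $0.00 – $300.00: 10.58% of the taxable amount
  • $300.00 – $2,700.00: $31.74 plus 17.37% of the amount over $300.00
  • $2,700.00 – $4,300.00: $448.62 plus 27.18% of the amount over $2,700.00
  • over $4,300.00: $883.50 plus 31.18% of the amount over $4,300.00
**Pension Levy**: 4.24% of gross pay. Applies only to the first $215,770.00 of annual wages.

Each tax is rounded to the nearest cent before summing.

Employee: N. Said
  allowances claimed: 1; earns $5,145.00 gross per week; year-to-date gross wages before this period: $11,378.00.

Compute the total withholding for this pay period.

Canton Income Tax: taxable = $5,145.00 − 1×$225.00 = $4,920.00
  $883.50 + 31.18% × ($4,920.00 − $4,300.00) = $883.50 + 31.18% × $620.00 = $1,076.82
Pension Levy: 4.24% × $5,145.00 = $218.15
Total: $1,076.82 + $218.15 = $1,294.97

$1,294.97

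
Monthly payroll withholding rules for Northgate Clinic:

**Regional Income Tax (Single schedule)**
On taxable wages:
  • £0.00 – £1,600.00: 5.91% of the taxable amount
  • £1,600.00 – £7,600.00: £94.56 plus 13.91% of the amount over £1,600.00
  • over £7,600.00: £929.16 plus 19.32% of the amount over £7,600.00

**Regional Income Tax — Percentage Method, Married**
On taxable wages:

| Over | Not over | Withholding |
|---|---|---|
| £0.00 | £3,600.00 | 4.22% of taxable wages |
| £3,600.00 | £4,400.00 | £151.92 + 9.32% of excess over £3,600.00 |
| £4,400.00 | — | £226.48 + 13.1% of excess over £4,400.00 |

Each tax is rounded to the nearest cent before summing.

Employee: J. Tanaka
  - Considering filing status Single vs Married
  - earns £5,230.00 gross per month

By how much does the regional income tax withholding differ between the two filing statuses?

£264.28

Regional Income Tax (Single): taxable = £5,230.00
  £94.56 + 13.91% × (£5,230.00 − £1,600.00) = £94.56 + 13.91% × £3,630.00 = £599.49
Regional Income Tax (Married): taxable = £5,230.00
  £226.48 + 13.1% × (£5,230.00 − £4,400.00) = £226.48 + 13.1% × £830.00 = £335.21
Difference: |£599.49 − £335.21| = £264.28 (higher under Single)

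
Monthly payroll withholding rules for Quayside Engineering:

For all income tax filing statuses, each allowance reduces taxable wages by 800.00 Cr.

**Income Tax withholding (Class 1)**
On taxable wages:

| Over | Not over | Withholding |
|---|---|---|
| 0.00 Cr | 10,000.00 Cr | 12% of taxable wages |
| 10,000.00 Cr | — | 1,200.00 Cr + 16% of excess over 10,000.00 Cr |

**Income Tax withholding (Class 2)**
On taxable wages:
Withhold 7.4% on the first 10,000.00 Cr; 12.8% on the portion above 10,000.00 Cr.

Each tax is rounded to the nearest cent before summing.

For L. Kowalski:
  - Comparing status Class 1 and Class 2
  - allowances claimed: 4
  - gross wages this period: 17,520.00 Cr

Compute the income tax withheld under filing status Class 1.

Income Tax (Class 1): taxable = 17,520.00 Cr − 4×800.00 Cr = 14,320.00 Cr
  1,200.00 Cr + 16% × (14,320.00 Cr − 10,000.00 Cr) = 1,200.00 Cr + 16% × 4,320.00 Cr = 1,891.20 Cr

1,891.20 Cr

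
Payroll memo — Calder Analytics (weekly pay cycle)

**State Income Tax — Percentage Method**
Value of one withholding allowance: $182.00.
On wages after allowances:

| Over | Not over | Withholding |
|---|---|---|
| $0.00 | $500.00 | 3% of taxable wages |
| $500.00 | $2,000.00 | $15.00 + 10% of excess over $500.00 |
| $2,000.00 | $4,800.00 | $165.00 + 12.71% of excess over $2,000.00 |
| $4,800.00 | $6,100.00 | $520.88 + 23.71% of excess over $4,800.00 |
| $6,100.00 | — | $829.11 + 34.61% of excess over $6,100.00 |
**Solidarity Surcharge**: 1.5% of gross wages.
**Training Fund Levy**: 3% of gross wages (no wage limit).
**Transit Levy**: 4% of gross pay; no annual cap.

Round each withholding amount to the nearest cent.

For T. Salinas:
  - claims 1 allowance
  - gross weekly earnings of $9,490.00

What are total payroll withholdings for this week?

$2,746.05

State Income Tax: taxable = $9,490.00 − 1×$182.00 = $9,308.00
  $829.11 + 34.61% × ($9,308.00 − $6,100.00) = $829.11 + 34.61% × $3,208.00 = $1,939.40
Solidarity Surcharge: 1.5% × $9,490.00 = $142.35
Training Fund Levy: 3% × $9,490.00 = $284.70
Transit Levy: 4% × $9,490.00 = $379.60
Total: $1,939.40 + $142.35 + $284.70 + $379.60 = $2,746.05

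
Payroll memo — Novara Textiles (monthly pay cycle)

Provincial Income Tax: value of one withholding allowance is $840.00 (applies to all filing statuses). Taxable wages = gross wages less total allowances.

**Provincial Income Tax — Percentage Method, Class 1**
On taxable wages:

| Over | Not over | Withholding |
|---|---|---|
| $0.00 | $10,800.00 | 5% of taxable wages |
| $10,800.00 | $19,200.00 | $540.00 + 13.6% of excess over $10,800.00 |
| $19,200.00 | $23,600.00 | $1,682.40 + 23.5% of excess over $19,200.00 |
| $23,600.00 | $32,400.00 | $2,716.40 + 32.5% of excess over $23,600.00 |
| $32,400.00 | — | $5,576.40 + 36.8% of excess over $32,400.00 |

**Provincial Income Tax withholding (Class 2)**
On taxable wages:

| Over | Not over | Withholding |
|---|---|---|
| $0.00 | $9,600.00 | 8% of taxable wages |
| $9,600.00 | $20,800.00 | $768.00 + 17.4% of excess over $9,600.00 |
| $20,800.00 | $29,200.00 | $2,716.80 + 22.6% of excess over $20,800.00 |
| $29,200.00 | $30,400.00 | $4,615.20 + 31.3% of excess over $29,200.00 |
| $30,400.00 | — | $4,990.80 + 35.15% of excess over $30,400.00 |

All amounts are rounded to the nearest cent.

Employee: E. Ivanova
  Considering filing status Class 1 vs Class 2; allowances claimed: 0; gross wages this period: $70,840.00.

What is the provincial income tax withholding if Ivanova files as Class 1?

Provincial Income Tax (Class 1): taxable = $70,840.00
  $5,576.40 + 36.8% × ($70,840.00 − $32,400.00) = $5,576.40 + 36.8% × $38,440.00 = $19,722.32

$19,722.32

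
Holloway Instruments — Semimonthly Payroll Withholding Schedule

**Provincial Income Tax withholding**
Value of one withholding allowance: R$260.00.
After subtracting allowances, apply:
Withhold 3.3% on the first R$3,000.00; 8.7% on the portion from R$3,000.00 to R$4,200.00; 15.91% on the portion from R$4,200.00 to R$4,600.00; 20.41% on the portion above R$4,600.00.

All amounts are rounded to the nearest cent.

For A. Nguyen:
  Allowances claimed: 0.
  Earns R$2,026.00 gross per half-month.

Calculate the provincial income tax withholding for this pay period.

Provincial Income Tax: taxable = R$2,026.00
  3.3% × R$2,026.00 = R$66.86

R$66.86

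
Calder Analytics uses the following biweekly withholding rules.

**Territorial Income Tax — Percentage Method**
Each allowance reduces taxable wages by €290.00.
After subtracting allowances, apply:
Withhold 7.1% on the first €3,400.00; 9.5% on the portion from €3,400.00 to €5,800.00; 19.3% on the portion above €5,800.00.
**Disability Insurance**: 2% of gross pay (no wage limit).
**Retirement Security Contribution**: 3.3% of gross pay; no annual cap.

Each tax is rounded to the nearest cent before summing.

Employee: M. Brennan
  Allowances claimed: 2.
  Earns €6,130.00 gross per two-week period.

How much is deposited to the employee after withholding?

Territorial Income Tax: taxable = €6,130.00 − 2×€290.00 = €5,550.00
  €241.40 + 9.5% × (€5,550.00 − €3,400.00) = €241.40 + 9.5% × €2,150.00 = €445.65
Disability Insurance: 2% × €6,130.00 = €122.60
Retirement Security Contribution: 3.3% × €6,130.00 = €202.29
Total withheld: €445.65 + €122.60 + €202.29 = €770.54
Net pay: €6,130.00 − €770.54 = €5,359.46

€5,359.46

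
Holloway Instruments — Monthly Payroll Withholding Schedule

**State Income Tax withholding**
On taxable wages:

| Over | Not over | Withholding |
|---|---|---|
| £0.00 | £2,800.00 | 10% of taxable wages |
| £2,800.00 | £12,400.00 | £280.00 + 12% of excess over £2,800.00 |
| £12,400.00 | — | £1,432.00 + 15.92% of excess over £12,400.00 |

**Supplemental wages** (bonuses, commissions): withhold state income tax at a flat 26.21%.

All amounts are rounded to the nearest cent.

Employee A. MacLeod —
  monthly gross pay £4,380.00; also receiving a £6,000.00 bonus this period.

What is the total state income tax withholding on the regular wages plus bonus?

State Income Tax: taxable = £4,380.00
  £280.00 + 12% × (£4,380.00 − £2,800.00) = £280.00 + 12% × £1,580.00 = £469.60
Supplemental (26.21% flat on bonus): 26.21% × £6,000.00 = £1,572.60
Total state income tax: £469.60 + £1,572.60 = £2,042.20

£2,042.20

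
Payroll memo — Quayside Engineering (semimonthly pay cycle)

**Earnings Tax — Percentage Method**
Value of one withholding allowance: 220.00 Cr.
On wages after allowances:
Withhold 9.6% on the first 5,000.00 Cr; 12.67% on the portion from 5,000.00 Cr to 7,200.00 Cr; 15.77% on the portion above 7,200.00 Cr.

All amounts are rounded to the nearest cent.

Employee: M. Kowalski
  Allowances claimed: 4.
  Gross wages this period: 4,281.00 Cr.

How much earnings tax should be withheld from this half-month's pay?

326.50 Cr

Earnings Tax: taxable = 4,281.00 Cr − 4×220.00 Cr = 3,401.00 Cr
  9.6% × 3,401.00 Cr = 326.50 Cr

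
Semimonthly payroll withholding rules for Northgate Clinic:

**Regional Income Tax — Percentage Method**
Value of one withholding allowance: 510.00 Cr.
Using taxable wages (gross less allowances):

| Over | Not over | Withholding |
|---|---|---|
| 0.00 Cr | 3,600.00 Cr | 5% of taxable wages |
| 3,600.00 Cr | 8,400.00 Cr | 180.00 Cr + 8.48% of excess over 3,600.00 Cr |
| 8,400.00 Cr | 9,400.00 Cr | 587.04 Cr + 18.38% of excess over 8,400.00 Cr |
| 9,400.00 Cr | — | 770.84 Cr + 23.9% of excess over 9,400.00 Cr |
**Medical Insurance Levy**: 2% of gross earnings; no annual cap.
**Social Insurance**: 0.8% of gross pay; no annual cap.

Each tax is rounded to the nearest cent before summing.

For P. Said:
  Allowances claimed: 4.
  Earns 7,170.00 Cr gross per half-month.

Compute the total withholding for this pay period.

510.50 Cr

Regional Income Tax: taxable = 7,170.00 Cr − 4×510.00 Cr = 5,130.00 Cr
  180.00 Cr + 8.48% × (5,130.00 Cr − 3,600.00 Cr) = 180.00 Cr + 8.48% × 1,530.00 Cr = 309.74 Cr
Medical Insurance Levy: 2% × 7,170.00 Cr = 143.40 Cr
Social Insurance: 0.8% × 7,170.00 Cr = 57.36 Cr
Total: 309.74 Cr + 143.40 Cr + 57.36 Cr = 510.50 Cr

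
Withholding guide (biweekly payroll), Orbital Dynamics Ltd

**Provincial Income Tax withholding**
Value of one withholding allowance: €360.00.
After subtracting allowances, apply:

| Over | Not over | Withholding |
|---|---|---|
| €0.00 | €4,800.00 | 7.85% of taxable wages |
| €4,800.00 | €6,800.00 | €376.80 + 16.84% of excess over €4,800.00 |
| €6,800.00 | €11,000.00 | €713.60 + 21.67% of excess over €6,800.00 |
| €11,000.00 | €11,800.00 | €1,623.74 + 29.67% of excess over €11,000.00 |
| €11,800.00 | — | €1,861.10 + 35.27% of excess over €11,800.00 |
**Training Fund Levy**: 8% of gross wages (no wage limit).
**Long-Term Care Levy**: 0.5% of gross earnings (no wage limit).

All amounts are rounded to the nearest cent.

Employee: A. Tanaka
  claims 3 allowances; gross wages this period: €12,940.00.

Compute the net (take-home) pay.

Provincial Income Tax: taxable = €12,940.00 − 3×€360.00 = €11,860.00
  €1,861.10 + 35.27% × (€11,860.00 − €11,800.00) = €1,861.10 + 35.27% × €60.00 = €1,882.26
Training Fund Levy: 8% × €12,940.00 = €1,035.20
Long-Term Care Levy: 0.5% × €12,940.00 = €64.70
Total withheld: €1,882.26 + €1,035.20 + €64.70 = €2,982.16
Net pay: €12,940.00 − €2,982.16 = €9,957.84

€9,957.84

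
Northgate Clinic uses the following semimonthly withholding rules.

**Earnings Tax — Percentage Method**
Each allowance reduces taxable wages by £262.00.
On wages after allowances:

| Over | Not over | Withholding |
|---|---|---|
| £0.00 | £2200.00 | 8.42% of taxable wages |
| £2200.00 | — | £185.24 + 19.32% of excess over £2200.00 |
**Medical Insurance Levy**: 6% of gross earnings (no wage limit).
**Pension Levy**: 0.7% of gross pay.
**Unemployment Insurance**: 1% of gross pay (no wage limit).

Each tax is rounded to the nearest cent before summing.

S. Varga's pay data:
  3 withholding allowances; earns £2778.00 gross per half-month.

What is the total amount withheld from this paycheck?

Earnings Tax: taxable = £2778.00 − 3×£262.00 = £1992.00
  8.42% × £1992.00 = £167.73
Medical Insurance Levy: 6% × £2778.00 = £166.68
Pension Levy: 0.7% × £2778.00 = £19.45
Unemployment Insurance: 1% × £2778.00 = £27.78
Total: £167.73 + £166.68 + £19.45 + £27.78 = £381.64

£381.64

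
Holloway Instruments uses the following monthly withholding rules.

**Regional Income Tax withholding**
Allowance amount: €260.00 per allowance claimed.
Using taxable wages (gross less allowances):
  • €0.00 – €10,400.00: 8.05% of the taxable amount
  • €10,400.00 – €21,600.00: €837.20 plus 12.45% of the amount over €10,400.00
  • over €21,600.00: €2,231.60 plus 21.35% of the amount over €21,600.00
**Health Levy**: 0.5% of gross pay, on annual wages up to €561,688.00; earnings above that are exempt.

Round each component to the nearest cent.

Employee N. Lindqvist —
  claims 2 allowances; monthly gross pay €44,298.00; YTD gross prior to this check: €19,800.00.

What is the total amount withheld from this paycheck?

€7,188.09

Regional Income Tax: taxable = €44,298.00 − 2×€260.00 = €43,778.00
  €2,231.60 + 21.35% × (€43,778.00 − €21,600.00) = €2,231.60 + 21.35% × €22,178.00 = €6,966.60
Health Levy: 0.5% × €44,298.00 = €221.49
Total: €6,966.60 + €221.49 = €7,188.09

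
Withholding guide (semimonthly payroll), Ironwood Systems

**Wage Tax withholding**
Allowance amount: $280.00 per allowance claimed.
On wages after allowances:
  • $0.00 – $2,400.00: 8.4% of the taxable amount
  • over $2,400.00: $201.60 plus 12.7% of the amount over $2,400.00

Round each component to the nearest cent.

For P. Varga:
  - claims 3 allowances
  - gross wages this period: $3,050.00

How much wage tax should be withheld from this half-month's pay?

Wage Tax: taxable = $3,050.00 − 3×$280.00 = $2,210.00
  8.4% × $2,210.00 = $185.64

$185.64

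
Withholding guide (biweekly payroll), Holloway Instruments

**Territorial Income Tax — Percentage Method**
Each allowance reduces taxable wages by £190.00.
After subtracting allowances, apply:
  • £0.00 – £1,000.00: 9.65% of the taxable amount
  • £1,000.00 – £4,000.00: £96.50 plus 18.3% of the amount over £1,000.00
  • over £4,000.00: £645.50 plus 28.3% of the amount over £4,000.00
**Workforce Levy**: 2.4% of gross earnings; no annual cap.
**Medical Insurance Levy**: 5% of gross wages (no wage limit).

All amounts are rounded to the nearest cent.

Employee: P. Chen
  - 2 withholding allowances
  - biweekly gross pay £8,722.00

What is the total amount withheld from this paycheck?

£2,519.72

Territorial Income Tax: taxable = £8,722.00 − 2×£190.00 = £8,342.00
  £645.50 + 28.3% × (£8,342.00 − £4,000.00) = £645.50 + 28.3% × £4,342.00 = £1,874.29
Workforce Levy: 2.4% × £8,722.00 = £209.33
Medical Insurance Levy: 5% × £8,722.00 = £436.10
Total: £1,874.29 + £209.33 + £436.10 = £2,519.72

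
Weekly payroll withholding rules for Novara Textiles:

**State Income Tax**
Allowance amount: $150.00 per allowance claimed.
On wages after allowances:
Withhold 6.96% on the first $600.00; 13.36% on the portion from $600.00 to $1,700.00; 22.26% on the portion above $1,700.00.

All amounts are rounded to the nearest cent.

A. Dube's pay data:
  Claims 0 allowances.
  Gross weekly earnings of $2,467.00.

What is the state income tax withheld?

$359.45

State Income Tax: taxable = $2,467.00
  $188.72 + 22.26% × ($2,467.00 − $1,700.00) = $188.72 + 22.26% × $767.00 = $359.45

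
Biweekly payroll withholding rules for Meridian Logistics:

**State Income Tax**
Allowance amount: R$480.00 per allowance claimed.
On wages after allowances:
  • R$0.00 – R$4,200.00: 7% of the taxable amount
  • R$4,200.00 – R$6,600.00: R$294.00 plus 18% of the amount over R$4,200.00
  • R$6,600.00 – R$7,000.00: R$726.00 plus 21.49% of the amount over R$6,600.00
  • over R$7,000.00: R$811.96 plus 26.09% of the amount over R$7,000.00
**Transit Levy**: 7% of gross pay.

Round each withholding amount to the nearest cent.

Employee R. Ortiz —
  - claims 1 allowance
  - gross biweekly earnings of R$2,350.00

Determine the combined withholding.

R$295.40

State Income Tax: taxable = R$2,350.00 − 1×R$480.00 = R$1,870.00
  7% × R$1,870.00 = R$130.90
Transit Levy: 7% × R$2,350.00 = R$164.50
Total: R$130.90 + R$164.50 = R$295.40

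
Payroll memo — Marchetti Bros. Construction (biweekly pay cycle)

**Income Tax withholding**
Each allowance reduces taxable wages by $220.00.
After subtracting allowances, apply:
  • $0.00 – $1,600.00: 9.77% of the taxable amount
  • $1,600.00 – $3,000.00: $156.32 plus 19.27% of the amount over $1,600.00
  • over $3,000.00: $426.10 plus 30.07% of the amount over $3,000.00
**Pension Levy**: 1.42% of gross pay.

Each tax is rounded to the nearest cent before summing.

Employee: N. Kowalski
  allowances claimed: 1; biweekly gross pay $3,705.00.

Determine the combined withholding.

Income Tax: taxable = $3,705.00 − 1×$220.00 = $3,485.00
  $426.10 + 30.07% × ($3,485.00 − $3,000.00) = $426.10 + 30.07% × $485.00 = $571.94
Pension Levy: 1.42% × $3,705.00 = $52.61
Total: $571.94 + $52.61 = $624.55

$624.55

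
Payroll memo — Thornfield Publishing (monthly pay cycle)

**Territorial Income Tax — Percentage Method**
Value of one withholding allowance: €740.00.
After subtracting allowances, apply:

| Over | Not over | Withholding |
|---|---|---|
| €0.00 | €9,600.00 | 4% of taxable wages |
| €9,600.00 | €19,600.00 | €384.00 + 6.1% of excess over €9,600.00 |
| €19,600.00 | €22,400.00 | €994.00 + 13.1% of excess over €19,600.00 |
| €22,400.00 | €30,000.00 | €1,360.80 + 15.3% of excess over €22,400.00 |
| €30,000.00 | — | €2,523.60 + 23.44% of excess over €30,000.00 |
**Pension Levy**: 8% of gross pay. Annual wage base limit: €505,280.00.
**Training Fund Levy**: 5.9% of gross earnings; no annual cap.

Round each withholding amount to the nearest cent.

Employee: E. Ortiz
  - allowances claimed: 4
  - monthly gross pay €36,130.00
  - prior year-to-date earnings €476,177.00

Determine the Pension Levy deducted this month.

Pension Levy: cap €505,280.00 − YTD €476,177.00 = €29,103.00 subject; 8% × €29,103.00 = €2,328.24

€2,328.24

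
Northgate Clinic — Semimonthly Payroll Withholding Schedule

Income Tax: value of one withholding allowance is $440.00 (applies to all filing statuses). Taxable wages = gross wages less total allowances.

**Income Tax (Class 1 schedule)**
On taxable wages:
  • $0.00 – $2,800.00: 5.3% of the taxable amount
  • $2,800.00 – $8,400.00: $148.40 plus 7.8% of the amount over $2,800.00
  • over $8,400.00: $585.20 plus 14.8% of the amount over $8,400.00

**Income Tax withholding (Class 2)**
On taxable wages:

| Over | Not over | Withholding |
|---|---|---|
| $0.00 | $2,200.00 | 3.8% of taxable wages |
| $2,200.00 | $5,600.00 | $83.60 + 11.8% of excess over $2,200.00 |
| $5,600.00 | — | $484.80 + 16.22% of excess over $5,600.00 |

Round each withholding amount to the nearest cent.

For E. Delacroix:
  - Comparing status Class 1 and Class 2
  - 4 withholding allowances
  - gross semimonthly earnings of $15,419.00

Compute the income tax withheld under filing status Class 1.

$1,363.53

Income Tax (Class 1): taxable = $15,419.00 − 4×$440.00 = $13,659.00
  $585.20 + 14.8% × ($13,659.00 − $8,400.00) = $585.20 + 14.8% × $5,259.00 = $1,363.53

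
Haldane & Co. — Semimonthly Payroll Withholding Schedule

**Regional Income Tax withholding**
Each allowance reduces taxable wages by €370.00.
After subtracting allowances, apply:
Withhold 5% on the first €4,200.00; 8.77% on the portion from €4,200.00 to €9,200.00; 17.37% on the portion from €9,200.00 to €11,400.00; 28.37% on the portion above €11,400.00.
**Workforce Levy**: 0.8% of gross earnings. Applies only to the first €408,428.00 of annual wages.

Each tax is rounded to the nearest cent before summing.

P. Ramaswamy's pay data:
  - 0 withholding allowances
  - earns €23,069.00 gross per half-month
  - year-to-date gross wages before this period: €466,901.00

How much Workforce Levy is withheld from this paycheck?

€0.00

Workforce Levy: YTD €466,901.00 ≥ cap €408,428.00 → €0.00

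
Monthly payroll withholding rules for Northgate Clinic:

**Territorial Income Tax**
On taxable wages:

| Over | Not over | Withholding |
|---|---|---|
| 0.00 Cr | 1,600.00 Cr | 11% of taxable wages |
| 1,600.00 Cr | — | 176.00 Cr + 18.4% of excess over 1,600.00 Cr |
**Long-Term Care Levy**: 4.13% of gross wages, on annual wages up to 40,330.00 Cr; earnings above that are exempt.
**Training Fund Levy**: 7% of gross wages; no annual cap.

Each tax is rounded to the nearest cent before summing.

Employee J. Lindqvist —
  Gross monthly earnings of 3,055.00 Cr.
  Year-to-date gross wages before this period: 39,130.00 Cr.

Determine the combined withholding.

Territorial Income Tax: taxable = 3,055.00 Cr
  176.00 Cr + 18.4% × (3,055.00 Cr − 1,600.00 Cr) = 176.00 Cr + 18.4% × 1,455.00 Cr = 443.72 Cr
Long-Term Care Levy: cap 40,330.00 Cr − YTD 39,130.00 Cr = 1,200.00 Cr subject; 4.13% × 1,200.00 Cr = 49.56 Cr
Training Fund Levy: 7% × 3,055.00 Cr = 213.85 Cr
Total: 443.72 Cr + 49.56 Cr + 213.85 Cr = 707.13 Cr

707.13 Cr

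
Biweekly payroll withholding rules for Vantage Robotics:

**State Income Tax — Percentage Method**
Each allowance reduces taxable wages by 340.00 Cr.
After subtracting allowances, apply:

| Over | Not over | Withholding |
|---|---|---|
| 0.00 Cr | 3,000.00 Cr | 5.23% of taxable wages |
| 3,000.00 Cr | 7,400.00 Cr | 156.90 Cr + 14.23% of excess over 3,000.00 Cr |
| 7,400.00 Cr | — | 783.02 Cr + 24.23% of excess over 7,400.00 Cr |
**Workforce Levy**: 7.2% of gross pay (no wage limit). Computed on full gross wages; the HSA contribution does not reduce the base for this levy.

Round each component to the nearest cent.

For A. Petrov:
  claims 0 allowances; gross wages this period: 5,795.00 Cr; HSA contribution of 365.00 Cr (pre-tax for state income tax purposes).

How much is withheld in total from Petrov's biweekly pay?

State Income Tax: taxable = 5,795.00 Cr − 365.00 Cr = 5,430.00 Cr
  156.90 Cr + 14.23% × (5,430.00 Cr − 3,000.00 Cr) = 156.90 Cr + 14.23% × 2,430.00 Cr = 502.69 Cr
Workforce Levy: 7.2% × 5,795.00 Cr = 417.24 Cr
Total: 502.69 Cr + 417.24 Cr = 919.93 Cr

919.93 Cr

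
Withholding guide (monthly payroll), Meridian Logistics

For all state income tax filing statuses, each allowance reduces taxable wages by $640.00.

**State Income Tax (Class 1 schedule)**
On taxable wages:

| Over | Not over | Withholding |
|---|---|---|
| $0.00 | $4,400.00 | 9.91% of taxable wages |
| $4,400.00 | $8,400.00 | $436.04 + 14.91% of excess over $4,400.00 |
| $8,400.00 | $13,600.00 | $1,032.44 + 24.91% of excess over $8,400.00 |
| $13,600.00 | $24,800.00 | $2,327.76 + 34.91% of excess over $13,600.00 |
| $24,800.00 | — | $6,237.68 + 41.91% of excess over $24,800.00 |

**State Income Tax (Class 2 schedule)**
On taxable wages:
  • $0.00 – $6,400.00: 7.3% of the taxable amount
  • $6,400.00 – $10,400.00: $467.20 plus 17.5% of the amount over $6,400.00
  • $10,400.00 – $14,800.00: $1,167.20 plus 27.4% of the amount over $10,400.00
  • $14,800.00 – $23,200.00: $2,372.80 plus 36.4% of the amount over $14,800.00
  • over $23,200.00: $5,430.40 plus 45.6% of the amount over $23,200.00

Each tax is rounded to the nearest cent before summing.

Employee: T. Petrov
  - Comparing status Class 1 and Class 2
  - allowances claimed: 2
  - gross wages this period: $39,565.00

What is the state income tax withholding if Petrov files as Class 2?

State Income Tax (Class 2): taxable = $39,565.00 − 2×$640.00 = $38,285.00
  $5,430.40 + 45.6% × ($38,285.00 − $23,200.00) = $5,430.40 + 45.6% × $15,085.00 = $12,309.16

$12,309.16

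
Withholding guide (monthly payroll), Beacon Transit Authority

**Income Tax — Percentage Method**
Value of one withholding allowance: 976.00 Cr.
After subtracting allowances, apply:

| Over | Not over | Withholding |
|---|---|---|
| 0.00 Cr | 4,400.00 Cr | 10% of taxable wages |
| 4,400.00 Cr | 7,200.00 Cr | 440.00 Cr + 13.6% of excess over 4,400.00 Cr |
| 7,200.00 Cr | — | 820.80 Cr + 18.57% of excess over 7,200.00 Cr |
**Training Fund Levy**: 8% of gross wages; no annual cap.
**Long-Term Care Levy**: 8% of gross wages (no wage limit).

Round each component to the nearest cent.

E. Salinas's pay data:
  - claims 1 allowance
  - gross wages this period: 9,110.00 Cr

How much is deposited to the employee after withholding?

Income Tax: taxable = 9,110.00 Cr − 1×976.00 Cr = 8,134.00 Cr
  820.80 Cr + 18.57% × (8,134.00 Cr − 7,200.00 Cr) = 820.80 Cr + 18.57% × 934.00 Cr = 994.24 Cr
Training Fund Levy: 8% × 9,110.00 Cr = 728.80 Cr
Long-Term Care Levy: 8% × 9,110.00 Cr = 728.80 Cr
Total withheld: 994.24 Cr + 728.80 Cr + 728.80 Cr = 2,451.84 Cr
Net pay: 9,110.00 Cr − 2,451.84 Cr = 6,658.16 Cr

6,658.16 Cr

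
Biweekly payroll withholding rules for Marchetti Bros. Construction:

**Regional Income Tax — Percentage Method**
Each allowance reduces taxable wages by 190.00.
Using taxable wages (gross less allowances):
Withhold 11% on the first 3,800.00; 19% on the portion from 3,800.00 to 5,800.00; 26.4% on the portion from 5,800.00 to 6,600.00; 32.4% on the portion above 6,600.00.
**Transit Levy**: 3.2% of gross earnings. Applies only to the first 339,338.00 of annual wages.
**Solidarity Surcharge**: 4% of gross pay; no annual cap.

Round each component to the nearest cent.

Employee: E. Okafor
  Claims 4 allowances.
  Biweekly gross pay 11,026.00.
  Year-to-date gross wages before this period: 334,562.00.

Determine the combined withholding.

Regional Income Tax: taxable = 11,026.00 − 4×190.00 = 10,266.00
  1,009.20 + 32.4% × (10,266.00 − 6,600.00) = 1,009.20 + 32.4% × 3,666.00 = 2,196.98
Transit Levy: cap 339,338.00 − YTD 334,562.00 = 4,776.00 subject; 3.2% × 4,776.00 = 152.83
Solidarity Surcharge: 4% × 11,026.00 = 441.04
Total: 2,196.98 + 152.83 + 441.04 = 2,790.85

2,790.85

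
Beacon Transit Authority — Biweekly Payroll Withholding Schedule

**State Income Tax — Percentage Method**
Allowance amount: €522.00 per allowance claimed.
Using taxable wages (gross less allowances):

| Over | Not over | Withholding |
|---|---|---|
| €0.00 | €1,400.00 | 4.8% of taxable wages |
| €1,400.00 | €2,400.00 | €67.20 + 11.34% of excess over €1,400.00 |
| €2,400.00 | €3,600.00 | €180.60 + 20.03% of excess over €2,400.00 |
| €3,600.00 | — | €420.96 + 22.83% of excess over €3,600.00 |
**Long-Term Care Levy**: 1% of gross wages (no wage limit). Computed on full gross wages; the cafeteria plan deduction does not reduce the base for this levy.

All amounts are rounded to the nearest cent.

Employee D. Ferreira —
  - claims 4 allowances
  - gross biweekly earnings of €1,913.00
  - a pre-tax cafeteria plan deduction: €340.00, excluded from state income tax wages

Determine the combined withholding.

State Income Tax: taxable = €1,913.00 − €340.00 − 4×€522.00 = €-515.00
  Taxable ≤ 0 → €0.00
Long-Term Care Levy: 1% × €1,913.00 = €19.13
Total: €0.00 + €19.13 = €19.13

€19.13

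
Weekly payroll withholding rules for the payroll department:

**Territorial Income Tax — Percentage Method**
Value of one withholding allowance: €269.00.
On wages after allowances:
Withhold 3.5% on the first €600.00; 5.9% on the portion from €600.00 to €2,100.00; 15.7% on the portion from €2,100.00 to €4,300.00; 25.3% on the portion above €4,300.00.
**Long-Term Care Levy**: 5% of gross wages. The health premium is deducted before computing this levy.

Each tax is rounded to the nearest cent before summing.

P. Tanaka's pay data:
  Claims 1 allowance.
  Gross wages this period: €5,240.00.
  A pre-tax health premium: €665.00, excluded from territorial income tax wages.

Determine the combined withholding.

Territorial Income Tax: taxable = €5,240.00 − €665.00 − 1×€269.00 = €4,306.00
  €454.90 + 25.3% × (€4,306.00 − €4,300.00) = €454.90 + 25.3% × €6.00 = €456.42
Long-Term Care Levy: 5% × €4,575.00 = €228.75
Total: €456.42 + €228.75 = €685.17

€685.17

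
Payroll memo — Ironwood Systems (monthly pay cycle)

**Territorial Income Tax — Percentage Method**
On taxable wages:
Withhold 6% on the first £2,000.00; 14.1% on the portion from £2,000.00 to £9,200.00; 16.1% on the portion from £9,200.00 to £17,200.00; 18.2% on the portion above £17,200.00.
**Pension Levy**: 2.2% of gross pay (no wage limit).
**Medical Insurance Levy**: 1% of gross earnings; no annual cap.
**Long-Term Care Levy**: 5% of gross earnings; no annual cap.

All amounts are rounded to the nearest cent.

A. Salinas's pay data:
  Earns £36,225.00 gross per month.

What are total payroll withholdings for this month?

£8,856.20

Territorial Income Tax: taxable = £36,225.00
  £2,423.20 + 18.2% × (£36,225.00 − £17,200.00) = £2,423.20 + 18.2% × £19,025.00 = £5,885.75
Pension Levy: 2.2% × £36,225.00 = £796.95
Medical Insurance Levy: 1% × £36,225.00 = £362.25
Long-Term Care Levy: 5% × £36,225.00 = £1,811.25
Total: £5,885.75 + £796.95 + £362.25 + £1,811.25 = £8,856.20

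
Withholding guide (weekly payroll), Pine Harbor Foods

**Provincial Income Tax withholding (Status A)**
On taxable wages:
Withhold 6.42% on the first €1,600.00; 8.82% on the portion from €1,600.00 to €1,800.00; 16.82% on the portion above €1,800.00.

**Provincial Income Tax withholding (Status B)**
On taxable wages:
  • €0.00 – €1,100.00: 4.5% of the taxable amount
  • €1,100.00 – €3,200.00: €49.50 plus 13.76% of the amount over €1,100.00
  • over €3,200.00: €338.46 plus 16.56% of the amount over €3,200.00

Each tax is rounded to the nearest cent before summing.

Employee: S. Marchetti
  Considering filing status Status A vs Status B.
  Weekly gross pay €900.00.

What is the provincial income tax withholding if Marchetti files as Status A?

€57.78

Provincial Income Tax (Status A): taxable = €900.00
  6.42% × €900.00 = €57.78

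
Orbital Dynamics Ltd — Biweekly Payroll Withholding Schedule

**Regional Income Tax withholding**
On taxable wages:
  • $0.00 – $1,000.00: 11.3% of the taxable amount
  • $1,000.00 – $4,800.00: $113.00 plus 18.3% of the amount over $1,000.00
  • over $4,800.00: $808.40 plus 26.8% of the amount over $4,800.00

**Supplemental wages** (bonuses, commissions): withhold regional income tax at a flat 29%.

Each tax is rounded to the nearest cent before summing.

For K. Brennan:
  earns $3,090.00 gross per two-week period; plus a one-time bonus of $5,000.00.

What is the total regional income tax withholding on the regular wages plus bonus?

$1,945.47

Regional Income Tax: taxable = $3,090.00
  $113.00 + 18.3% × ($3,090.00 − $1,000.00) = $113.00 + 18.3% × $2,090.00 = $495.47
Supplemental (29% flat on bonus): 29% × $5,000.00 = $1,450.00
Total regional income tax: $495.47 + $1,450.00 = $1,945.47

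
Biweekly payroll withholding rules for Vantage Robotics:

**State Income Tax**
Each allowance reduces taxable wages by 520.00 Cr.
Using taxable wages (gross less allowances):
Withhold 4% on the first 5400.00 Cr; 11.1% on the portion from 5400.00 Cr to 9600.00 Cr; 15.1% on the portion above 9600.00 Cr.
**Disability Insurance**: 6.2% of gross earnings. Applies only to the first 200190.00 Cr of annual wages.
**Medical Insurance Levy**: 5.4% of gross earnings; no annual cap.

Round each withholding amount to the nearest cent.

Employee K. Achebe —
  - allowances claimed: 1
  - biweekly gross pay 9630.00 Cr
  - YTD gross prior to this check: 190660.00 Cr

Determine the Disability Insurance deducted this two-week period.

Disability Insurance: cap 200190.00 Cr − YTD 190660.00 Cr = 9530.00 Cr subject; 6.2% × 9530.00 Cr = 590.86 Cr

590.86 Cr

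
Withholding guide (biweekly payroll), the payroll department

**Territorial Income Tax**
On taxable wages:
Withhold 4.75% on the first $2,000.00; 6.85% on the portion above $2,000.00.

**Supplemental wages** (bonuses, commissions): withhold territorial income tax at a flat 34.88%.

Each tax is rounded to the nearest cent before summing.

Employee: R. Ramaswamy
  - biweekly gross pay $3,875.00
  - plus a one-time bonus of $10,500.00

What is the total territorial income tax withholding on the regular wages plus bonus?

$3,885.84

Territorial Income Tax: taxable = $3,875.00
  $95.00 + 6.85% × ($3,875.00 − $2,000.00) = $95.00 + 6.85% × $1,875.00 = $223.44
Supplemental (34.88% flat on bonus): 34.88% × $10,500.00 = $3,662.40
Total territorial income tax: $223.44 + $3,662.40 = $3,885.84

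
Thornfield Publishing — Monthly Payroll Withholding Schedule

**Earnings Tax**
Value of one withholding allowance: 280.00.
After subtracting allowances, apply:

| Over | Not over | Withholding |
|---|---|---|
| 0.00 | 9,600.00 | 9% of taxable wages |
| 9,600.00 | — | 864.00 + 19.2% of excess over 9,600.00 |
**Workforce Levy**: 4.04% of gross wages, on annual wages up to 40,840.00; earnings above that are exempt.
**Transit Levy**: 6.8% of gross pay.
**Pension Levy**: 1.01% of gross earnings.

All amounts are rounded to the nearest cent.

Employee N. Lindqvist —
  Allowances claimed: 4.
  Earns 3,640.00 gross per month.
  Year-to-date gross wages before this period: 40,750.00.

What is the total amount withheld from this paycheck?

514.72

Earnings Tax: taxable = 3,640.00 − 4×280.00 = 2,520.00
  9% × 2,520.00 = 226.80
Workforce Levy: cap 40,840.00 − YTD 40,750.00 = 90.00 subject; 4.04% × 90.00 = 3.64
Transit Levy: 6.8% × 3,640.00 = 247.52
Pension Levy: 1.01% × 3,640.00 = 36.76
Total: 226.80 + 3.64 + 247.52 + 36.76 = 514.72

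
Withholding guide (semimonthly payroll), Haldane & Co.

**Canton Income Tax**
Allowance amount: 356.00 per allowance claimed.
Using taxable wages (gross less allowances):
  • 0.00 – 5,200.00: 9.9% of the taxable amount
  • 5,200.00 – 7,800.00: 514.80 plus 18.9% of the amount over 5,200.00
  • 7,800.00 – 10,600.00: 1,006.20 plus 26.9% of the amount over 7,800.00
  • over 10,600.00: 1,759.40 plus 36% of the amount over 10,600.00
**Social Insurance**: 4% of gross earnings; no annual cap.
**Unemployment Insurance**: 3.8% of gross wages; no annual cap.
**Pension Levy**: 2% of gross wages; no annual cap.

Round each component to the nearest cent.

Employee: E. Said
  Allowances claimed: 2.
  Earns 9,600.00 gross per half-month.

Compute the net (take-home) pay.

Canton Income Tax: taxable = 9,600.00 − 2×356.00 = 8,888.00
  1,006.20 + 26.9% × (8,888.00 − 7,800.00) = 1,006.20 + 26.9% × 1,088.00 = 1,298.87
Social Insurance: 4% × 9,600.00 = 384.00
Unemployment Insurance: 3.8% × 9,600.00 = 364.80
Pension Levy: 2% × 9,600.00 = 192.00
Total withheld: 1,298.87 + 384.00 + 364.80 + 192.00 = 2,239.67
Net pay: 9,600.00 − 2,239.67 = 7,360.33

7,360.33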